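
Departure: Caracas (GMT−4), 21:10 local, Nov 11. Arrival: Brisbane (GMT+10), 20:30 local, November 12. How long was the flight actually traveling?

9 hours 20 minutes

Brisbane is 14:00 ahead of Caracas.
Clock-face elapsed time (ignoring zones) is 23 hours 20 minutes.
Actual elapsed = 23 hours 20 minutes − 14:00 = 9 hours 20 minutes.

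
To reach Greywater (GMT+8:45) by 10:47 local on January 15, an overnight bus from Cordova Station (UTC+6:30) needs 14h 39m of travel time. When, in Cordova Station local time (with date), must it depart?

17:53 on January 14

Target arrival in UTC: 10:47 − 8:45 = 02:02 on Jan 15.
Subtract 14 hours and 39 minutes → departure 11:23 UTC on Jan 14.
Cordova Station is UTC+6:30: 11:23 + 6:30 = 17:53 on Jan 14.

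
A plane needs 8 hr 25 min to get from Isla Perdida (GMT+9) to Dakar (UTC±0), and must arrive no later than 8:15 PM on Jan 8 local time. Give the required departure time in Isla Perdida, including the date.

8:50 PM on Jan 8

Target arrival is already UTC: 8:15 PM on Jan 8.
Subtract 8 hours 25 minutes → departure 11:50 AM UTC on Jan 8.
Isla Perdida is UTC+9:00: 11:50 AM + 9:00 = 8:50 PM on Jan 8.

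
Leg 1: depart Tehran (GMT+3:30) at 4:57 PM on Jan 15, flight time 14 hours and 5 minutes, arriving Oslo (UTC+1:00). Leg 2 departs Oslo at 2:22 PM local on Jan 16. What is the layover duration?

Convert departure to UTC: 4:57 PM − 3:30 = 1:27 PM UTC on Jan 15.
Add 14 hours 5 minutes flight time → 3:32 AM UTC (Jan 16).
Oslo is UTC+1:00, so local arrival = 3:32 AM + 1:00 = 4:32 AM on Jan 16.
Layover = 2:22 PM − 4:32 AM = 9 hours 50 minutes.

9 hours 50 minutes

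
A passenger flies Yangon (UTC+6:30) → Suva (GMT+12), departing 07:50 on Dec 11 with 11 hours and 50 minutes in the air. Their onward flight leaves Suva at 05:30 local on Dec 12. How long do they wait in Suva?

Convert departure to UTC: 07:50 − 6:30 = 01:20 UTC on Dec 11.
Add 11 hours and 50 minutes flight time → 13:10 UTC.
Suva is UTC+12:00, so local arrival = 13:10 + 12:00 = 01:10 on Dec 12.
Layover = 05:30 − 01:10 = 4 hours 20 minutes.

4 hours 20 minutes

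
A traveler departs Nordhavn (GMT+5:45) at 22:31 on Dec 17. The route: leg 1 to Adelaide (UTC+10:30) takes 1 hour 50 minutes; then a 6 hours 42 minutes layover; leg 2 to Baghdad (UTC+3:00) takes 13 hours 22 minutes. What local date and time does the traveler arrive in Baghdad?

17:40 on December 18

Convert departure to UTC: 22:31 − 5:45 = 16:46 UTC on Dec 17.
Add 1 hour 50 minutes leg 1 → 18:36 UTC.
Add 6 hours and 42 minutes layover in Adelaide → 01:18 UTC (Dec 18).
Add 13 hours 22 minutes leg 2 → 14:40 UTC.
Baghdad is UTC+3:00, so local arrival = 14:40 + 3:00 = 17:40 on Dec 18.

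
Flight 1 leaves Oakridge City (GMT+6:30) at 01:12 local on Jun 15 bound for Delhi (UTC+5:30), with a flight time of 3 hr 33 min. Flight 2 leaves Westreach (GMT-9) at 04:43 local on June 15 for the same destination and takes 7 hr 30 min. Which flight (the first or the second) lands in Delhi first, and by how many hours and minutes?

Flight 1 in UTC: 01:12 − 6:30 = 18:42 on Jun 14.
+3 hours and 33 minutes → arrive 22:15 UTC on Jun 14.
Flight 2 in UTC: 04:43 + 9:00 = 13:43 on Jun 15.
+7 hours and 30 minutes → arrive 21:13 UTC on Jun 15.
Flight 1 lands earlier by 22 hours 58 minutes.

the first, by 22 hours 58 minutes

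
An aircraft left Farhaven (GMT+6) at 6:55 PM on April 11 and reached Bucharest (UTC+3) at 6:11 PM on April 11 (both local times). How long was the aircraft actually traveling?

Departure in UTC: 6:55 PM − 6:00 = 12:55 PM on Apr 11.
Arrival in UTC: 6:11 PM − 3:00 = 3:11 PM on Apr 11.
Elapsed = 3:11 PM − 12:55 PM = 2 hours 16 minutes.

2 hours 16 minutes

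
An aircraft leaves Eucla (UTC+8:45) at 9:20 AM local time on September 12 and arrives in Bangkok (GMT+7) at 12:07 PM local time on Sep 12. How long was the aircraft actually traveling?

4 hours 32 minutes

Bangkok is 1:45 behind Eucla.
Clock-face elapsed time (ignoring zones) is 2 hours 47 minutes.
Actual elapsed = 2 hours 47 minutes + 1:45 = 4 hours 32 minutes.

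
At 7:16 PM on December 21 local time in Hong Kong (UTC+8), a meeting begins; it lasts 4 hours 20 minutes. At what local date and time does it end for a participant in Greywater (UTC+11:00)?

2:36 AM on Dec 22

Convert start to UTC: 7:16 PM − 8:00 = 11:16 AM UTC on Dec 21.
Add 4 hours 20 minutes duration → 3:36 PM UTC.
Greywater is UTC+11:00, so local end time = 3:36 PM + 11:00 = 2:36 AM on Dec 22.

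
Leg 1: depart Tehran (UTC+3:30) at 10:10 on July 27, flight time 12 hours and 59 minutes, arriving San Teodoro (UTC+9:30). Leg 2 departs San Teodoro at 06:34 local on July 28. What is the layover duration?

1 hour 25 minutes

Convert departure to UTC: 10:10 − 3:30 = 06:40 UTC on Jul 27.
Add 12 hours 59 minutes flight time → 19:39 UTC.
San Teodoro is UTC+9:30, so local arrival = 19:39 + 9:30 = 05:09 on Jul 28.
Layover = 06:34 − 05:09 = 1 hour 25 minutes.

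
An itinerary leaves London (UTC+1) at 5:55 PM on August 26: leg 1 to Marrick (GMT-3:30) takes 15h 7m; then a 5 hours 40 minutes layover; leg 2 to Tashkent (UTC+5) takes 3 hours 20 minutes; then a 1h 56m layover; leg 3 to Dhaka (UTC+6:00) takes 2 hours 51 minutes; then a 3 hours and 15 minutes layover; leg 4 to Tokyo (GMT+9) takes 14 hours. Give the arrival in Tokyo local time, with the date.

Convert departure to UTC: 5:55 PM − 1:00 = 4:55 PM UTC on Aug 26.
Add 15 hours and 7 minutes leg 1 → 8:02 AM UTC (Aug 27).
Add 5 hours and 40 minutes layover in Marrick → 1:42 PM UTC.
Add 3 hours and 20 minutes leg 2 → 5:02 PM UTC.
Add 1 hour and 56 minutes layover in Tashkent → 6:58 PM UTC.
Add 2 hours and 51 minutes leg 3 → 9:49 PM UTC.
Add 3 hours and 15 minutes layover in Dhaka → 1:04 AM UTC (Aug 28).
Add 14 hours leg 4 → 3:04 PM UTC.
Tokyo is UTC+9:00, so local arrival = 3:04 PM + 9:00 = 12:04 AM on Aug 29.

12:04 AM on August 29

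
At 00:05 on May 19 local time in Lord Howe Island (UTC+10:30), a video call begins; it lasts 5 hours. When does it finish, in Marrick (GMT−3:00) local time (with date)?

15:35 on May 18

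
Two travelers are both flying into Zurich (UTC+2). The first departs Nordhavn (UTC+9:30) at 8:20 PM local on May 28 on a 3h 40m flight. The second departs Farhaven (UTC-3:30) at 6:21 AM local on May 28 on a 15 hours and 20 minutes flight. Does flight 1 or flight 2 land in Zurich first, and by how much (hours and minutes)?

the first, by 10 hours 41 minutes

Flight 1 in UTC: 8:20 PM − 9:30 = 10:50 AM on May 28.
+3 hours 40 minutes → arrive 2:30 PM UTC on May 28.
Flight 2 in UTC: 6:21 AM + 3:30 = 9:51 AM on May 28.
+15 hours 20 minutes → arrive 1:11 AM UTC on May 29.
Flight 1 lands earlier by 10 hours 41 minutes.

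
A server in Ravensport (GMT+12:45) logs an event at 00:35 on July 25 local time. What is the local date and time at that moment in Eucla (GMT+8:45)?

In UTC: 00:35 − 12:45 = 11:50 on Jul 24.
Eucla is UTC+8:45: 11:50 + 8:45 = 20:35 on Jul 24.

20:35 on July 24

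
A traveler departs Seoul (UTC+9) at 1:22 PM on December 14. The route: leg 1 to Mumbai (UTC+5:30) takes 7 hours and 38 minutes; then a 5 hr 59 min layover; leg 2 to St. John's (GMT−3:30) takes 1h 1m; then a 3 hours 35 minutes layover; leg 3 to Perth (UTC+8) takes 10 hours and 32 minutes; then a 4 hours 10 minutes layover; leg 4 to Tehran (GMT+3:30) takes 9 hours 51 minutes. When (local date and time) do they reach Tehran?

Convert departure to UTC: 1:22 PM − 9:00 = 4:22 AM UTC on Dec 14.
Add 7 hours and 38 minutes leg 1 → 12:00 PM UTC.
Add 5 hours 59 minutes layover in Mumbai → 5:59 PM UTC.
Add 1 hour and 1 minute leg 2 → 7:00 PM UTC.
Add 3 hours and 35 minutes layover in St. John's → 10:35 PM UTC.
Add 10 hours and 32 minutes leg 3 → 9:07 AM UTC (Dec 15).
Add 4 hours and 10 minutes layover in Perth → 1:17 PM UTC.
Add 9 hours 51 minutes leg 4 → 11:08 PM UTC.
Tehran is UTC+3:30, so local arrival = 11:08 PM + 3:30 = 2:38 AM on Dec 16.

2:38 AM on December 16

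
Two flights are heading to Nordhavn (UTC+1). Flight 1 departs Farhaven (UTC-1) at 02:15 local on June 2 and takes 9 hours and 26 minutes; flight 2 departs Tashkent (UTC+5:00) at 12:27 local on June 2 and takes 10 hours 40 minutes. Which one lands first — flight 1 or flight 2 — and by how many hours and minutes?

Flight 1 in UTC: 02:15 + 1:00 = 03:15 on Jun 2.
+9 hours 26 minutes → arrive 12:41 UTC on Jun 2.
Flight 2 in UTC: 12:27 − 5:00 = 07:27 on Jun 2.
+10 hours 40 minutes → arrive 18:07 UTC on Jun 2.
Flight 1 lands earlier by 5 hours 26 minutes.

the first, by 5 hours 26 minutes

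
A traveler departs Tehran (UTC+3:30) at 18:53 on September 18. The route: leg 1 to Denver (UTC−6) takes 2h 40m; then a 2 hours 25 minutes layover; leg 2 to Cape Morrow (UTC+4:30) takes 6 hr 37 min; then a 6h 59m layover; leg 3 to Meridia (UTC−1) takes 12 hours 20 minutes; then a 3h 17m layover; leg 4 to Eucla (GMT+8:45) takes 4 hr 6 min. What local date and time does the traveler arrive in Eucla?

Convert departure to UTC: 18:53 − 3:30 = 15:23 UTC on Sep 18.
Add 2 hours and 40 minutes leg 1 → 18:03 UTC.
Add 2 hours and 25 minutes layover in Denver → 20:28 UTC.
Add 6 hours 37 minutes leg 2 → 03:05 UTC (Sep 19).
Add 6 hours and 59 minutes layover in Cape Morrow → 10:04 UTC.
Add 12 hours and 20 minutes leg 3 → 22:24 UTC.
Add 3 hours and 17 minutes layover in Meridia → 01:41 UTC (Sep 20).
Add 4 hours and 6 minutes leg 4 → 05:47 UTC.
Eucla is UTC+8:45, so local arrival = 05:47 + 8:45 = 14:32 on Sep 20.

14:32 on September 20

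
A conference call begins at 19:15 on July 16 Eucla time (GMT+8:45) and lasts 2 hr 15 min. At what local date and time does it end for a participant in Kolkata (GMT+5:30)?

18:15 on Jul 16

Convert start to UTC: 19:15 − 8:45 = 10:30 UTC on Jul 16.
Add 2 hours 15 minutes duration → 12:45 UTC.
Kolkata is UTC+5:30, so local end time = 12:45 + 5:30 = 18:15 on Jul 16.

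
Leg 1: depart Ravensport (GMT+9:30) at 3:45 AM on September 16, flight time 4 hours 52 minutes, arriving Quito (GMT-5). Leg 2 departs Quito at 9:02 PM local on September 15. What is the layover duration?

Convert departure to UTC: 3:45 AM − 9:30 = 6:15 PM UTC on Sep 15.
Add 4 hours 52 minutes flight time → 11:07 PM UTC.
Quito is UTC−5:00, so local arrival = 11:07 PM − 5:00 = 6:07 PM on Sep 15.
Layover = 9:02 PM − 6:07 PM = 2 hours 55 minutes.

2 hours 55 minutes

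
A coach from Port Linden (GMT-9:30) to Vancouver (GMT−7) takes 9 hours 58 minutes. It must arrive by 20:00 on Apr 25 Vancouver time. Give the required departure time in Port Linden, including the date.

Target arrival in UTC: 20:00 + 7:00 = 03:00 on Apr 26.
Subtract 9 hours 58 minutes → departure 17:02 UTC on Apr 25.
Port Linden is UTC−9:30: 17:02 − 9:30 = 07:32 on Apr 25.

07:32 on April 25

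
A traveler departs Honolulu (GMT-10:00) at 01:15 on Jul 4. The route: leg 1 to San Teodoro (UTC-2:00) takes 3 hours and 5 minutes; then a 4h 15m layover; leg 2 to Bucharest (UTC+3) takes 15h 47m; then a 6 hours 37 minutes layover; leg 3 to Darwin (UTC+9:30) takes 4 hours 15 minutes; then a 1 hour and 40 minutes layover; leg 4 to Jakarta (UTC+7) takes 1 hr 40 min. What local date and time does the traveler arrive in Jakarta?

07:34 on July 6

Convert departure to UTC: 01:15 + 10:00 = 11:15 UTC on Jul 4.
Add 3 hours and 5 minutes leg 1 → 14:20 UTC.
Add 4 hours 15 minutes layover in San Teodoro → 18:35 UTC.
Add 15 hours 47 minutes leg 2 → 10:22 UTC (Jul 5).
Add 6 hours and 37 minutes layover in Bucharest → 16:59 UTC.
Add 4 hours and 15 minutes leg 3 → 21:14 UTC.
Add 1 hour 40 minutes layover in Darwin → 22:54 UTC.
Add 1 hour 40 minutes leg 4 → 00:34 UTC (Jul 6).
Jakarta is UTC+7:00, so local arrival = 00:34 + 7:00 = 07:34 on Jul 6.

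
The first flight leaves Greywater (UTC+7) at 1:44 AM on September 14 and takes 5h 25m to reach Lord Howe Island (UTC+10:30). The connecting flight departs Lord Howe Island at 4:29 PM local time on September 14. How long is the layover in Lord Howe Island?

5 hours 50 minutes

Convert departure to UTC: 1:44 AM − 7:00 = 6:44 PM UTC on Sep 13.
Add 5 hours and 25 minutes flight time → 12:09 AM UTC (Sep 14).
Lord Howe Island is UTC+10:30, so local arrival = 12:09 AM + 10:30 = 10:39 AM on Sep 14.
Layover = 4:29 PM − 10:39 AM = 5 hours 50 minutes.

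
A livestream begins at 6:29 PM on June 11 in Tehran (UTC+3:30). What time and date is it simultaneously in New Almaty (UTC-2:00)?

New Almaty is 5:30 behind Tehran.
Shift by the zone difference: 6:29 PM − 5:30 = 12:59 PM on Jun 11 in New Almaty.

12:59 PM on June 11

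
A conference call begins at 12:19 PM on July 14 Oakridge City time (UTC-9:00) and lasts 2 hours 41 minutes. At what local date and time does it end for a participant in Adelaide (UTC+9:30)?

9:30 AM on July 15

Adelaide is 18:30 ahead of Oakridge City.
After 2 hours and 41 minutes it is 3:00 PM in Oakridge City.
Shift by the zone difference: 3:00 PM + 18:30 = 9:30 AM on Jul 15 in Adelaide.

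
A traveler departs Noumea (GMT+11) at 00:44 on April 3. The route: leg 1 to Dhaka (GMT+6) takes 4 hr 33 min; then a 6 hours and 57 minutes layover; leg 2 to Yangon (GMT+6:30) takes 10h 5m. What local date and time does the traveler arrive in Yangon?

17:49 on April 3

Convert departure to UTC: 00:44 − 11:00 = 13:44 UTC on Apr 2.
Add 4 hours 33 minutes leg 1 → 18:17 UTC.
Add 6 hours and 57 minutes layover in Dhaka → 01:14 UTC (Apr 3).
Add 10 hours 5 minutes leg 2 → 11:19 UTC.
Yangon is UTC+6:30, so local arrival = 11:19 + 6:30 = 17:49 on Apr 3.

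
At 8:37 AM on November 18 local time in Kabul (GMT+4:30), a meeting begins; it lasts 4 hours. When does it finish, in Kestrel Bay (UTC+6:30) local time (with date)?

2:37 PM on November 18

Convert start to UTC: 8:37 AM − 4:30 = 4:07 AM UTC on Nov 18.
Add 4 hours duration → 8:07 AM UTC.
Kestrel Bay is UTC+6:30, so local end time = 8:07 AM + 6:30 = 2:37 PM on Nov 18.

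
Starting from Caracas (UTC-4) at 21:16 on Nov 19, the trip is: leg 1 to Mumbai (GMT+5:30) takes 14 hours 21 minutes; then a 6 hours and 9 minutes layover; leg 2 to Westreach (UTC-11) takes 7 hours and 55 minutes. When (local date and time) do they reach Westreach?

18:41 on November 20

Convert departure to UTC: 21:16 + 4:00 = 01:16 UTC on Nov 20.
Add 14 hours and 21 minutes leg 1 → 15:37 UTC.
Add 6 hours and 9 minutes layover in Mumbai → 21:46 UTC.
Add 7 hours and 55 minutes leg 2 → 05:41 UTC (Nov 21).
Westreach is UTC−11:00, so local arrival = 05:41 − 11:00 = 18:41 on Nov 20.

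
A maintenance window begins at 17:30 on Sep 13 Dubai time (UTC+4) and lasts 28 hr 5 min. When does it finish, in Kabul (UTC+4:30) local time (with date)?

22:05 on September 14

Kabul is 0:30 ahead of Dubai.
After 28 hours 5 minutes it is 21:35 (Sep 14) in Dubai.
Shift by the zone difference: 21:35 + 0:30 = 22:05 on Sep 14 in Kabul.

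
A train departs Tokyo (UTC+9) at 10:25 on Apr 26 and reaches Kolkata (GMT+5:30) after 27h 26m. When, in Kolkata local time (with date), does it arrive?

Kolkata is 3:30 behind Tokyo.
After 27 hours 26 minutes it is 13:51 (Apr 27) in Tokyo.
Shift by the zone difference: 13:51 − 3:30 = 10:21 on Apr 27 in Kolkata.

10:21 on Apr 27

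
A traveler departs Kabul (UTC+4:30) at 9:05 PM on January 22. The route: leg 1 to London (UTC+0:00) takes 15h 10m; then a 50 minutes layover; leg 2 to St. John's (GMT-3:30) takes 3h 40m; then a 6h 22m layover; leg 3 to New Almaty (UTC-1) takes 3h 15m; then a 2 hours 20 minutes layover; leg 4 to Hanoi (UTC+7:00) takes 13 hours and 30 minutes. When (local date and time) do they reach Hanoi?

8:42 PM on January 24

Convert departure to UTC: 9:05 PM − 4:30 = 4:35 PM UTC on Jan 22.
Add 15 hours and 10 minutes leg 1 → 7:45 AM UTC (Jan 23).
Add 50 minutes layover in London → 8:35 AM UTC.
Add 3 hours and 40 minutes leg 2 → 12:15 PM UTC.
Add 6 hours and 22 minutes layover in St. John's → 6:37 PM UTC.
Add 3 hours 15 minutes leg 3 → 9:52 PM UTC.
Add 2 hours 20 minutes layover in New Almaty → 12:12 AM UTC (Jan 24).
Add 13 hours and 30 minutes leg 4 → 1:42 PM UTC.
Hanoi is UTC+7:00, so local arrival = 1:42 PM + 7:00 = 8:42 PM on Jan 24.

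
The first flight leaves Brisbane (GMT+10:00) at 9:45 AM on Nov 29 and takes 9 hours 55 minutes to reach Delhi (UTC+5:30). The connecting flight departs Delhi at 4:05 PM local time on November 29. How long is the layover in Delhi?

55 minutes

Convert departure to UTC: 9:45 AM − 10:00 = 11:45 PM UTC on Nov 28.
Add 9 hours and 55 minutes flight time → 9:40 AM UTC (Nov 29).
Delhi is UTC+5:30, so local arrival = 9:40 AM + 5:30 = 3:10 PM on Nov 29.
Layover = 4:05 PM − 3:10 PM = 55 minutes.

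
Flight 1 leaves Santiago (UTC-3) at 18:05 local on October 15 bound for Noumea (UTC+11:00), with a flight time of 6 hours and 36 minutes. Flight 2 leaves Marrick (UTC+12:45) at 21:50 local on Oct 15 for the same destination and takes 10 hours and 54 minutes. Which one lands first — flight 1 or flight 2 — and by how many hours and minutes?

the second, by 7 hours 42 minutes

Flight 1 in UTC: 18:05 + 3:00 = 21:05 on Oct 15.
+6 hours 36 minutes → arrive 03:41 UTC on Oct 16.
Flight 2 in UTC: 21:50 − 12:45 = 09:05 on Oct 15.
+10 hours and 54 minutes → arrive 19:59 UTC on Oct 15.
Flight 2 lands earlier by 7 hours 42 minutes.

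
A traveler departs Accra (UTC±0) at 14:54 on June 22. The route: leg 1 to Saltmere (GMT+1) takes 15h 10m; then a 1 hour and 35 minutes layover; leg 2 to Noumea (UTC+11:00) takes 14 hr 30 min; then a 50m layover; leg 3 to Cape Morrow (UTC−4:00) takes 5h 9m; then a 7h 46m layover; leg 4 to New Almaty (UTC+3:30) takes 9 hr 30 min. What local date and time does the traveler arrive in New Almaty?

00:54 on June 25

Accra is at UTC+0, so departure is already 14:54 UTC on Jun 22.
Add 15 hours and 10 minutes leg 1 → 06:04 UTC (Jun 23).
Add 1 hour 35 minutes layover in Saltmere → 07:39 UTC.
Add 14 hours 30 minutes leg 2 → 22:09 UTC.
Add 50 minutes layover in Noumea → 22:59 UTC.
Add 5 hours and 9 minutes leg 3 → 04:08 UTC (Jun 24).
Add 7 hours and 46 minutes layover in Cape Morrow → 11:54 UTC.
Add 9 hours 30 minutes leg 4 → 21:24 UTC.
New Almaty is UTC+3:30, so local arrival = 21:24 + 3:30 = 00:54 on Jun 25.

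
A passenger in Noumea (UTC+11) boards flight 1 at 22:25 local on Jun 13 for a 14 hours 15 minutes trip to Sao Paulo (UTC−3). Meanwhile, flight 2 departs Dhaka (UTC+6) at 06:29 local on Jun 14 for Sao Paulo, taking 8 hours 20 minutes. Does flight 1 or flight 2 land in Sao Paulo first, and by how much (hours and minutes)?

Flight 1 in UTC: 22:25 − 11:00 = 11:25 on Jun 13.
+14 hours and 15 minutes → arrive 01:40 UTC on Jun 14.
Flight 2 in UTC: 06:29 − 6:00 = 00:29 on Jun 14.
+8 hours 20 minutes → arrive 08:49 UTC on Jun 14.
Flight 1 lands earlier by 7 hours 9 minutes.

the first, by 7 hours 9 minutes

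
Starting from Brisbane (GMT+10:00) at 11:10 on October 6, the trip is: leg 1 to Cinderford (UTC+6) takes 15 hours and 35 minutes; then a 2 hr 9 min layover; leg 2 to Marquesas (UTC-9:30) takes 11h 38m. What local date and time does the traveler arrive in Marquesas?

Convert departure to UTC: 11:10 − 10:00 = 01:10 UTC on Oct 6.
Add 15 hours and 35 minutes leg 1 → 16:45 UTC.
Add 2 hours 9 minutes layover in Cinderford → 18:54 UTC.
Add 11 hours 38 minutes leg 2 → 06:32 UTC (Oct 7).
Marquesas is UTC−9:30, so local arrival = 06:32 − 9:30 = 21:02 on Oct 6.

21:02 on October 6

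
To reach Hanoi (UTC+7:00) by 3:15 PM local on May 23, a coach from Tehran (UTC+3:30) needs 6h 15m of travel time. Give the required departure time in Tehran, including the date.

5:30 AM on May 23

Target arrival in UTC: 3:15 PM − 7:00 = 8:15 AM on May 23.
Subtract 6 hours 15 minutes → departure 2:00 AM UTC on May 23.
Tehran is UTC+3:30: 2:00 AM + 3:30 = 5:30 AM on May 23.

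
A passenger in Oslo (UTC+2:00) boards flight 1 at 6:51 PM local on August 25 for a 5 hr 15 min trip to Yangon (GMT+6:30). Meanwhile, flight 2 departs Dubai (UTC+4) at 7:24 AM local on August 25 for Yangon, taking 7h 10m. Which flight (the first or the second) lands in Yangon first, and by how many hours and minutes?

Flight 1 in UTC: 6:51 PM − 2:00 = 4:51 PM on Aug 25.
+5 hours and 15 minutes → arrive 10:06 PM UTC on Aug 25.
Flight 2 in UTC: 7:24 AM − 4:00 = 3:24 AM on Aug 25.
+7 hours and 10 minutes → arrive 10:34 AM UTC on Aug 25.
Flight 2 lands earlier by 11 hours 32 minutes.

the second, by 11 hours 32 minutes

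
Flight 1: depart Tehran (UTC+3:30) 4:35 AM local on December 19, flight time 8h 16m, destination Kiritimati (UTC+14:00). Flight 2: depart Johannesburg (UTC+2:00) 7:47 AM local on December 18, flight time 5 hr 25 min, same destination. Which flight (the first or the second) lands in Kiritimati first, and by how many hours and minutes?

the second, by 22 hours 9 minutes

Flight 1 in UTC: 4:35 AM − 3:30 = 1:05 AM on Dec 19.
+8 hours and 16 minutes → arrive 9:21 AM UTC on Dec 19.
Flight 2 in UTC: 7:47 AM − 2:00 = 5:47 AM on Dec 18.
+5 hours 25 minutes → arrive 11:12 AM UTC on Dec 18.
Flight 2 lands earlier by 22 hours 9 minutes.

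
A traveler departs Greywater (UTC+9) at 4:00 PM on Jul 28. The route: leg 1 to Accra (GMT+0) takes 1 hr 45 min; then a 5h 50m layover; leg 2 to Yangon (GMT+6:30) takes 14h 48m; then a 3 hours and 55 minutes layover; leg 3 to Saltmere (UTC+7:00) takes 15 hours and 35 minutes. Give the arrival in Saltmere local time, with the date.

7:53 AM on July 30

Convert departure to UTC: 4:00 PM − 9:00 = 7:00 AM UTC on Jul 28.
Add 1 hour 45 minutes leg 1 → 8:45 AM UTC.
Add 5 hours and 50 minutes layover in Accra → 2:35 PM UTC.
Add 14 hours and 48 minutes leg 2 → 5:23 AM UTC (Jul 29).
Add 3 hours 55 minutes layover in Yangon → 9:18 AM UTC.
Add 15 hours 35 minutes leg 3 → 12:53 AM UTC (Jul 30).
Saltmere is UTC+7:00, so local arrival = 12:53 AM + 7:00 = 7:53 AM on Jul 30.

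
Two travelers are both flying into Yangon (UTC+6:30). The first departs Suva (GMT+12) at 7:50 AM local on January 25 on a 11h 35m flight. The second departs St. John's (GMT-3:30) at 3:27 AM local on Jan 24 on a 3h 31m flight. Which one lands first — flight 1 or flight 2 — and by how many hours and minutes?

the second, by 20 hours 57 minutes

Flight 1 in UTC: 7:50 AM − 12:00 = 7:50 PM on Jan 24.
+11 hours and 35 minutes → arrive 7:25 AM UTC on Jan 25.
Flight 2 in UTC: 3:27 AM + 3:30 = 6:57 AM on Jan 24.
+3 hours 31 minutes → arrive 10:28 AM UTC on Jan 24.
Flight 2 lands earlier by 20 hours 57 minutes.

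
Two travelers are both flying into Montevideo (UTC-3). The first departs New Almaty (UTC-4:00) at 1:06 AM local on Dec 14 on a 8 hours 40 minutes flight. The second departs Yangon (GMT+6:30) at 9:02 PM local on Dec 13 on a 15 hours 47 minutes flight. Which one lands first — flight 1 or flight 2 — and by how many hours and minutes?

the second, by 7 hours 27 minutes

Flight 1 in UTC: 1:06 AM + 4:00 = 5:06 AM on Dec 14.
+8 hours 40 minutes → arrive 1:46 PM UTC on Dec 14.
Flight 2 in UTC: 9:02 PM − 6:30 = 2:32 PM on Dec 13.
+15 hours and 47 minutes → arrive 6:19 AM UTC on Dec 14.
Flight 2 lands earlier by 7 hours 27 minutes.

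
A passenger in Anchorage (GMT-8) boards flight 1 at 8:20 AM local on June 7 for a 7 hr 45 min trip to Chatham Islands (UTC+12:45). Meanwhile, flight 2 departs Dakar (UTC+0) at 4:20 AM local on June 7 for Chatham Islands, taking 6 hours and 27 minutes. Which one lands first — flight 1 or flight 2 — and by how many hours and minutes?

Flight 1 in UTC: 8:20 AM + 8:00 = 4:20 PM on Jun 7.
+7 hours and 45 minutes → arrive 12:05 AM UTC on Jun 8.
Flight 2 departs at 4:20 AM UTC (Jun 7).
+6 hours and 27 minutes → arrive 10:47 AM UTC on Jun 7.
Flight 2 lands earlier by 13 hours 18 minutes.

the second, by 13 hours 18 minutes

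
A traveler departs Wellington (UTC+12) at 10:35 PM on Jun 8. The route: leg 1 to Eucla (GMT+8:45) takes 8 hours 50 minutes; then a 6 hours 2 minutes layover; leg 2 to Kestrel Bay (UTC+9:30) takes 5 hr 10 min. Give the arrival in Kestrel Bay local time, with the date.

4:07 PM on June 9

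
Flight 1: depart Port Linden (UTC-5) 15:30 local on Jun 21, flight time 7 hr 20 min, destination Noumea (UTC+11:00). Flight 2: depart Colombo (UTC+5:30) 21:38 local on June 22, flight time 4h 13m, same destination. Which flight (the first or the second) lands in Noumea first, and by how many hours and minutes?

the first, by 16 hours 31 minutes

Flight 1 in UTC: 15:30 + 5:00 = 20:30 on Jun 21.
+7 hours 20 minutes → arrive 03:50 UTC on Jun 22.
Flight 2 in UTC: 21:38 − 5:30 = 16:08 on Jun 22.
+4 hours 13 minutes → arrive 20:21 UTC on Jun 22.
Flight 1 lands earlier by 16 hours 31 minutes.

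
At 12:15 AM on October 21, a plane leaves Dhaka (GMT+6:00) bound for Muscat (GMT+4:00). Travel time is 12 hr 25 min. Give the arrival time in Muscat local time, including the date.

10:40 AM on Oct 21

Convert departure to UTC: 12:15 AM − 6:00 = 6:15 PM UTC on Oct 20.
Add 12 hours 25 minutes travel time → 6:40 AM UTC (Oct 21).
Muscat is UTC+4:00, so local arrival = 6:40 AM + 4:00 = 10:40 AM on Oct 21.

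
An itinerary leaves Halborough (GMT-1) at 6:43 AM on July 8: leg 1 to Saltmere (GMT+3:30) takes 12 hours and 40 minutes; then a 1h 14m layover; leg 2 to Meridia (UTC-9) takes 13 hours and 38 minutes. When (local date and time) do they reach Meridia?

2:15 AM on July 9

Convert departure to UTC: 6:43 AM + 1:00 = 7:43 AM UTC on Jul 8.
Add 12 hours and 40 minutes leg 1 → 8:23 PM UTC.
Add 1 hour and 14 minutes layover in Saltmere → 9:37 PM UTC.
Add 13 hours 38 minutes leg 2 → 11:15 AM UTC (Jul 9).
Meridia is UTC−9:00, so local arrival = 11:15 AM − 9:00 = 2:15 AM on Jul 9.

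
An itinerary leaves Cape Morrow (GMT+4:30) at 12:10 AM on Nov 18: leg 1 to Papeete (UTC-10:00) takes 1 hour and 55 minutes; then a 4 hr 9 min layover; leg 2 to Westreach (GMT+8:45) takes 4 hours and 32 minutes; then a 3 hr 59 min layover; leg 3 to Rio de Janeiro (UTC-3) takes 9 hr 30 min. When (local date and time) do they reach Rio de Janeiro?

Convert departure to UTC: 12:10 AM − 4:30 = 7:40 PM UTC on Nov 17.
Add 1 hour 55 minutes leg 1 → 9:35 PM UTC.
Add 4 hours and 9 minutes layover in Papeete → 1:44 AM UTC (Nov 18).
Add 4 hours and 32 minutes leg 2 → 6:16 AM UTC.
Add 3 hours and 59 minutes layover in Westreach → 10:15 AM UTC.
Add 9 hours 30 minutes leg 3 → 7:45 PM UTC.
Rio de Janeiro is UTC−3:00, so local arrival = 7:45 PM − 3:00 = 4:45 PM on Nov 18.

4:45 PM on November 18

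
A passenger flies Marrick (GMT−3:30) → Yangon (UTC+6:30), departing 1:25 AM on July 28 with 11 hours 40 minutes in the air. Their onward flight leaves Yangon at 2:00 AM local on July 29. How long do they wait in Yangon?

Convert departure to UTC: 1:25 AM + 3:30 = 4:55 AM UTC on Jul 28.
Add 11 hours 40 minutes flight time → 4:35 PM UTC.
Yangon is UTC+6:30, so local arrival = 4:35 PM + 6:30 = 11:05 PM on Jul 28.
Layover = 2:00 AM − 11:05 PM (+1 day) = 2 hours 55 minutes.

2 hours 55 minutes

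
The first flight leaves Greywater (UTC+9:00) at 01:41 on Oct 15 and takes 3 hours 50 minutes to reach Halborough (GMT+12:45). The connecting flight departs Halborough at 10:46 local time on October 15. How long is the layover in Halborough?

1 hour 30 minutes

Convert departure to UTC: 01:41 − 9:00 = 16:41 UTC on Oct 14.
Add 3 hours and 50 minutes flight time → 20:31 UTC.
Halborough is UTC+12:45, so local arrival = 20:31 + 12:45 = 09:16 on Oct 15.
Layover = 10:46 − 09:16 = 1 hour 30 minutes.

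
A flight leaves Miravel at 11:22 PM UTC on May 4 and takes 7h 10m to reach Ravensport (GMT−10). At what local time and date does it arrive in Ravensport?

8:32 PM on May 4

Departure is given in UTC: 11:22 PM on May 4.
Add 7 hours 10 minutes → 6:32 AM UTC (May 5).
Ravensport is UTC−10:00: 6:32 AM − 10:00 = 8:32 PM on May 4.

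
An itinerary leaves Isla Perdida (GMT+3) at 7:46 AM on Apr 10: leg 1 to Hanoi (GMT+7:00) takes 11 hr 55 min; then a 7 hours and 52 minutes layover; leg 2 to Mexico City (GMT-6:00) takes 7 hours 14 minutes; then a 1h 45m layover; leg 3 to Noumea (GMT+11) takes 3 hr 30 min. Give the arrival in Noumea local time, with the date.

12:02 AM on April 12

Convert departure to UTC: 7:46 AM − 3:00 = 4:46 AM UTC on Apr 10.
Add 11 hours and 55 minutes leg 1 → 4:41 PM UTC.
Add 7 hours and 52 minutes layover in Hanoi → 12:33 AM UTC (Apr 11).
Add 7 hours and 14 minutes leg 2 → 7:47 AM UTC.
Add 1 hour 45 minutes layover in Mexico City → 9:32 AM UTC.
Add 3 hours 30 minutes leg 3 → 1:02 PM UTC.
Noumea is UTC+11:00, so local arrival = 1:02 PM + 11:00 = 12:02 AM on Apr 12.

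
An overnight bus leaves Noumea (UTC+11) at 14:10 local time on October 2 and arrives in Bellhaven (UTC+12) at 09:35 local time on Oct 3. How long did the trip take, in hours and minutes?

Departure in UTC: 14:10 − 11:00 = 03:10 on Oct 2.
Arrival in UTC: 09:35 − 12:00 = 21:35 on Oct 2.
Elapsed = 21:35 − 03:10 = 18 hours 25 minutes.

18 hours 25 minutes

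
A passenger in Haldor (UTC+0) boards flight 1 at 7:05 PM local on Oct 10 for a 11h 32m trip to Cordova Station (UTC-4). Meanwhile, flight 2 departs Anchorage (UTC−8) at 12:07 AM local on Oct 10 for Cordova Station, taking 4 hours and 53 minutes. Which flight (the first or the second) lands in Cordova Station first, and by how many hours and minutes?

Flight 1 departs at 7:05 PM UTC (Oct 10).
+11 hours and 32 minutes → arrive 6:37 AM UTC on Oct 11.
Flight 2 in UTC: 12:07 AM + 8:00 = 8:07 AM on Oct 10.
+4 hours and 53 minutes → arrive 1:00 PM UTC on Oct 10.
Flight 2 lands earlier by 17 hours 37 minutes.

the second, by 17 hours 37 minutes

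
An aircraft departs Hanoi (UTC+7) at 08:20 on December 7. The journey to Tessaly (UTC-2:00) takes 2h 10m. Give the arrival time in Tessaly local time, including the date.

Tessaly is 9:00 behind Hanoi.
After 2 hours and 10 minutes it is 10:30 in Hanoi.
Shift by the zone difference: 10:30 − 9:00 = 01:30 on Dec 7 in Tessaly.

01:30 on December 7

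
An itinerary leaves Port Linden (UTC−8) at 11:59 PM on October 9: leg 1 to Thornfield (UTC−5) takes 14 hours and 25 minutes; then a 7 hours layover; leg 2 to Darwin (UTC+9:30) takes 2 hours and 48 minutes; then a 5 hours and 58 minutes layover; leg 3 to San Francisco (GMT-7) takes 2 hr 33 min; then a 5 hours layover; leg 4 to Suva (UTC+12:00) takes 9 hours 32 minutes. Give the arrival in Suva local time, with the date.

7:15 PM on October 12

Convert departure to UTC: 11:59 PM + 8:00 = 7:59 AM UTC on Oct 10.
Add 14 hours and 25 minutes leg 1 → 10:24 PM UTC.
Add 7 hours layover in Thornfield → 5:24 AM UTC (Oct 11).
Add 2 hours and 48 minutes leg 2 → 8:12 AM UTC.
Add 5 hours and 58 minutes layover in Darwin → 2:10 PM UTC.
Add 2 hours and 33 minutes leg 3 → 4:43 PM UTC.
Add 5 hours layover in San Francisco → 9:43 PM UTC.
Add 9 hours and 32 minutes leg 4 → 7:15 AM UTC (Oct 12).
Suva is UTC+12:00, so local arrival = 7:15 AM + 12:00 = 7:15 PM on Oct 12.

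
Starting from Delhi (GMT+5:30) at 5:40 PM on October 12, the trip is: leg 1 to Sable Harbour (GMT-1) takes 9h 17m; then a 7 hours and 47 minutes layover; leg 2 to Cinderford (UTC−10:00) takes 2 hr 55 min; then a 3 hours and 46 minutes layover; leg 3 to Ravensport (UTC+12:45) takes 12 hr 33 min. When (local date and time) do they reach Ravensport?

Convert departure to UTC: 5:40 PM − 5:30 = 12:10 PM UTC on Oct 12.
Add 9 hours 17 minutes leg 1 → 9:27 PM UTC.
Add 7 hours and 47 minutes layover in Sable Harbour → 5:14 AM UTC (Oct 13).
Add 2 hours 55 minutes leg 2 → 8:09 AM UTC.
Add 3 hours 46 minutes layover in Cinderford → 11:55 AM UTC.
Add 12 hours 33 minutes leg 3 → 12:28 AM UTC (Oct 14).
Ravensport is UTC+12:45, so local arrival = 12:28 AM + 12:45 = 1:13 PM on Oct 14.

1:13 PM on October 14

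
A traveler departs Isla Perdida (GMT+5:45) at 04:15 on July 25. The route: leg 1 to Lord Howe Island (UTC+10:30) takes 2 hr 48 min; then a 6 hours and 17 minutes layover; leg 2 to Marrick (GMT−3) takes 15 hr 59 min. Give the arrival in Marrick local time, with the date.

20:34 on July 25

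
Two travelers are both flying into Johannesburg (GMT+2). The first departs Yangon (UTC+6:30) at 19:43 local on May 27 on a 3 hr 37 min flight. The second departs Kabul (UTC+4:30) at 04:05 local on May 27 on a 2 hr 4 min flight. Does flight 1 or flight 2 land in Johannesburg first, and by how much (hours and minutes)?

the second, by 15 hours 11 minutes

Flight 1 in UTC: 19:43 − 6:30 = 13:13 on May 27.
+3 hours and 37 minutes → arrive 16:50 UTC on May 27.
Flight 2 in UTC: 04:05 − 4:30 = 23:35 on May 26.
+2 hours and 4 minutes → arrive 01:39 UTC on May 27.
Flight 2 lands earlier by 15 hours 11 minutes.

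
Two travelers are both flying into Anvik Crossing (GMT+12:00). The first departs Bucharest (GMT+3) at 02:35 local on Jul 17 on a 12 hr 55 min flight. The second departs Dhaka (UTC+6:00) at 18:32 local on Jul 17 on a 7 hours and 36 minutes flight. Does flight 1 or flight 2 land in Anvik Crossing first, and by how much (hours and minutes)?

the first, by 7 hours 38 minutes

Flight 1 in UTC: 02:35 − 3:00 = 23:35 on Jul 16.
+12 hours and 55 minutes → arrive 12:30 UTC on Jul 17.
Flight 2 in UTC: 18:32 − 6:00 = 12:32 on Jul 17.
+7 hours and 36 minutes → arrive 20:08 UTC on Jul 17.
Flight 1 lands earlier by 7 hours 38 minutes.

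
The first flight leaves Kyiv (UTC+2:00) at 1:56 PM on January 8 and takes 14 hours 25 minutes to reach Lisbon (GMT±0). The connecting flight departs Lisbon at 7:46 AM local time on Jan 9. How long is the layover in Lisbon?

5 hours 25 minutes

Convert departure to UTC: 1:56 PM − 2:00 = 11:56 AM UTC on Jan 8.
Add 14 hours 25 minutes flight time → 2:21 AM UTC (Jan 9).
Lisbon is UTC+0, so local arrival is the same: 2:21 AM on Jan 9.
Layover = 7:46 AM − 2:21 AM = 5 hours 25 minutes.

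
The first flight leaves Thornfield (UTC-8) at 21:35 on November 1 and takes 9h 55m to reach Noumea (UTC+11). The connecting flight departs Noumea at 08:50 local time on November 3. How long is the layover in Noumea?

6 hours 20 minutes

Convert departure to UTC: 21:35 + 8:00 = 05:35 UTC on Nov 2.
Add 9 hours and 55 minutes flight time → 15:30 UTC.
Noumea is UTC+11:00, so local arrival = 15:30 + 11:00 = 02:30 on Nov 3.
Layover = 08:50 − 02:30 = 6 hours 20 minutes.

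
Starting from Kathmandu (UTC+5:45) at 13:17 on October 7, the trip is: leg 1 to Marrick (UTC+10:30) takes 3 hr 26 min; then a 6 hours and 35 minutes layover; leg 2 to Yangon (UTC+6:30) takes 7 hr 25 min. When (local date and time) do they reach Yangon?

Convert departure to UTC: 13:17 − 5:45 = 07:32 UTC on Oct 7.
Add 3 hours 26 minutes leg 1 → 10:58 UTC.
Add 6 hours and 35 minutes layover in Marrick → 17:33 UTC.
Add 7 hours 25 minutes leg 2 → 00:58 UTC (Oct 8).
Yangon is UTC+6:30, so local arrival = 00:58 + 6:30 = 07:28 on Oct 8.

07:28 on October 8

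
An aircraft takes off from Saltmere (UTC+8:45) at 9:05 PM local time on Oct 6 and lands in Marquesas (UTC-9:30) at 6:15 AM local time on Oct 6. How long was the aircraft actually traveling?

Departure in UTC: 9:05 PM − 8:45 = 12:20 PM on Oct 6.
Arrival in UTC: 6:15 AM + 9:30 = 3:45 PM on Oct 6.
Elapsed = 3:45 PM − 12:20 PM = 3 hours 25 minutes.

3 hours 25 minutes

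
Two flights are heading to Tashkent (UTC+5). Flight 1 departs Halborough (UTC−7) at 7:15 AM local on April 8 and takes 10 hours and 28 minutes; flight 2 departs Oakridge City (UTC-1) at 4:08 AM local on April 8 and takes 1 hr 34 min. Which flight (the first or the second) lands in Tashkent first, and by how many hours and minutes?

Flight 1 in UTC: 7:15 AM + 7:00 = 2:15 PM on Apr 8.
+10 hours and 28 minutes → arrive 12:43 AM UTC on Apr 9.
Flight 2 in UTC: 4:08 AM + 1:00 = 5:08 AM on Apr 8.
+1 hour and 34 minutes → arrive 6:42 AM UTC on Apr 8.
Flight 2 lands earlier by 18 hours 1 minute.

the second, by 18 hours 1 minute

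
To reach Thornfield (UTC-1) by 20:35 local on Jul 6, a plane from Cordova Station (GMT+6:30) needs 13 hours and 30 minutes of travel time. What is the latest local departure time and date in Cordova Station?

14:35 on July 6

Target arrival in UTC: 20:35 + 1:00 = 21:35 on Jul 6.
Subtract 13 hours and 30 minutes → departure 08:05 UTC on Jul 6.
Cordova Station is UTC+6:30: 08:05 + 6:30 = 14:35 on Jul 6.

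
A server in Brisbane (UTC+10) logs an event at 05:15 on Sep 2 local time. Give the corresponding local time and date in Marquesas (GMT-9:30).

In UTC: 05:15 − 10:00 = 19:15 on Sep 1.
Marquesas is UTC−9:30: 19:15 − 9:30 = 09:45 on Sep 1.

09:45 on September 1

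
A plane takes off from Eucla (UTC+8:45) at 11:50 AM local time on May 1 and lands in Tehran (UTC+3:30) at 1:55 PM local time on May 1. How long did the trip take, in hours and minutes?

7 hours 20 minutes

Tehran is 5:15 behind Eucla.
Clock-face elapsed time (ignoring zones) is 2 hours 5 minutes.
Actual elapsed = 2 hours 5 minutes + 5:15 = 7 hours 20 minutes.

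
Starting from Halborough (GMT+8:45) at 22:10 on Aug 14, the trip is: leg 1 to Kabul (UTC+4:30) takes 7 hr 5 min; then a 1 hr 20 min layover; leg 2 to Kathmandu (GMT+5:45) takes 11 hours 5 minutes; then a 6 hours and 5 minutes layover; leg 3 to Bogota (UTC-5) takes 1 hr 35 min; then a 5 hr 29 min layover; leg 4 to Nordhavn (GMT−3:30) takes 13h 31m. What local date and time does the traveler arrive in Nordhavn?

Convert departure to UTC: 22:10 − 8:45 = 13:25 UTC on Aug 14.
Add 7 hours and 5 minutes leg 1 → 20:30 UTC.
Add 1 hour 20 minutes layover in Kabul → 21:50 UTC.
Add 11 hours and 5 minutes leg 2 → 08:55 UTC (Aug 15).
Add 6 hours and 5 minutes layover in Kathmandu → 15:00 UTC.
Add 1 hour and 35 minutes leg 3 → 16:35 UTC.
Add 5 hours 29 minutes layover in Bogota → 22:04 UTC.
Add 13 hours and 31 minutes leg 4 → 11:35 UTC (Aug 16).
Nordhavn is UTC−3:30, so local arrival = 11:35 − 3:30 = 08:05 on Aug 16.

08:05 on August 16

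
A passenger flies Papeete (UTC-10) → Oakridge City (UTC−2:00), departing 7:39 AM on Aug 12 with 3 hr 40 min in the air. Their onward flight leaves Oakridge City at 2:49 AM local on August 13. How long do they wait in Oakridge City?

Convert departure to UTC: 7:39 AM + 10:00 = 5:39 PM UTC on Aug 12.
Add 3 hours 40 minutes flight time → 9:19 PM UTC.
Oakridge City is UTC−2:00, so local arrival = 9:19 PM − 2:00 = 7:19 PM on Aug 12.
Layover = 2:49 AM − 7:19 PM (+1 day) = 7 hours 30 minutes.

7 hours 30 minutes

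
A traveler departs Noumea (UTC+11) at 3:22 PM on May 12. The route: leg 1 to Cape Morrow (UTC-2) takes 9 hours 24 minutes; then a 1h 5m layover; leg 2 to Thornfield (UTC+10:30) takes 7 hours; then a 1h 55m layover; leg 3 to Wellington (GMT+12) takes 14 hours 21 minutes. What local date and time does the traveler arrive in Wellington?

2:07 AM on May 14

Convert departure to UTC: 3:22 PM − 11:00 = 4:22 AM UTC on May 12.
Add 9 hours and 24 minutes leg 1 → 1:46 PM UTC.
Add 1 hour 5 minutes layover in Cape Morrow → 2:51 PM UTC.
Add 7 hours leg 2 → 9:51 PM UTC.
Add 1 hour and 55 minutes layover in Thornfield → 11:46 PM UTC.
Add 14 hours and 21 minutes leg 3 → 2:07 PM UTC (May 13).
Wellington is UTC+12:00, so local arrival = 2:07 PM + 12:00 = 2:07 AM on May 14.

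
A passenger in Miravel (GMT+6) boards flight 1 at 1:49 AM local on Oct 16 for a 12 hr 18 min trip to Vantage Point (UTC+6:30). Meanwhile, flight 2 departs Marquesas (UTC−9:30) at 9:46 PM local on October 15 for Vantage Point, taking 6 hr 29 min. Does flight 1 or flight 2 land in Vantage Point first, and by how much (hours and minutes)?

Flight 1 in UTC: 1:49 AM − 6:00 = 7:49 PM on Oct 15.
+12 hours and 18 minutes → arrive 8:07 AM UTC on Oct 16.
Flight 2 in UTC: 9:46 PM + 9:30 = 7:16 AM on Oct 16.
+6 hours 29 minutes → arrive 1:45 PM UTC on Oct 16.
Flight 1 lands earlier by 5 hours 38 minutes.

the first, by 5 hours 38 minutes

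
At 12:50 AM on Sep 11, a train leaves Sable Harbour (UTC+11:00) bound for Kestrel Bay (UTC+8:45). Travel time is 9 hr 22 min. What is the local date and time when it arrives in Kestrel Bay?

Convert departure to UTC: 12:50 AM − 11:00 = 1:50 PM UTC on Sep 10.
Add 9 hours and 22 minutes travel time → 11:12 PM UTC.
Kestrel Bay is UTC+8:45, so local arrival = 11:12 PM + 8:45 = 7:57 AM on Sep 11.

7:57 AM on September 11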